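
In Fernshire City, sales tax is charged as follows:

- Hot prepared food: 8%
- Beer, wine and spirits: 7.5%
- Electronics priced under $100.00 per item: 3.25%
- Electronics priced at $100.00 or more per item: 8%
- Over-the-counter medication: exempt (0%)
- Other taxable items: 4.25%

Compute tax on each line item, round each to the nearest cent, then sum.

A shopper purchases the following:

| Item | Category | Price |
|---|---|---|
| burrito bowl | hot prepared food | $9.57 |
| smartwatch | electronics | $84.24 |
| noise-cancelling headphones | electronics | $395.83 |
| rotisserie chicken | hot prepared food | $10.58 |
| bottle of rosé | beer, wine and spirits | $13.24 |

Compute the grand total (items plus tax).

$550.48

Burrito bowl $9.57: hot prepared food → 8% → $0.77
Smartwatch $84.24: electronics, under $100.00 → 3.25% → $2.74
Noise-cancelling headphones $395.83: electronics, $100.00 or more → 8% → $31.67
Rotisserie chicken $10.58: hot prepared food → 8% → $0.85
Bottle of rosé $13.24: beer, wine and spirits → 7.5% → $0.99
Subtotal = $513.46; tax = $37.02; total due = $550.48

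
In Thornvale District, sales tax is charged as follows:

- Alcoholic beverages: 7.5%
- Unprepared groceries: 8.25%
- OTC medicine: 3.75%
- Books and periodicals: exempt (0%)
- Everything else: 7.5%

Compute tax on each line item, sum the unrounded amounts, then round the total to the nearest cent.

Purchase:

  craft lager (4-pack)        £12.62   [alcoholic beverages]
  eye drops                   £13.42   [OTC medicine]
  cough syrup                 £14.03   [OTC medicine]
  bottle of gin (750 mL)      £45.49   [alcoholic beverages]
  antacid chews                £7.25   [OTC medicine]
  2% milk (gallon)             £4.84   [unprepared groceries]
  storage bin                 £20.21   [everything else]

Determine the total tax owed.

Craft lager (4-pack) £12.62: alcoholic beverages → 7.5% → £0.9465
Eye drops £13.42: OTC medicine → 3.75% → £0.50325
Cough syrup £14.03: OTC medicine → 3.75% → £0.526125
Bottle of gin (750 mL) £45.49: alcoholic beverages → 7.5% → £3.41175
Antacid chews £7.25: OTC medicine → 3.75% → £0.271875
2% milk (gallon) £4.84: unprepared groceries → 8.25% → £0.3993
Storage bin £20.21: everything else → 7.5% → £1.51575
Unrounded tax sum = £7.57455 → £7.57

£7.57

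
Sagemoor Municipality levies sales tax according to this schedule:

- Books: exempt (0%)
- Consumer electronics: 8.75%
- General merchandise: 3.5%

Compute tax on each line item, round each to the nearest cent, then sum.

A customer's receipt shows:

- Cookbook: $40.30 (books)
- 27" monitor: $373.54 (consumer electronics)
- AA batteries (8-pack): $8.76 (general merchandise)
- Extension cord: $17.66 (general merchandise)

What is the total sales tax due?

$33.61

Cookbook $40.30: books → 0% → $0.00
27" monitor $373.54: consumer electronics → 8.75% → $32.68
AA batteries (8-pack) $8.76: general merchandise → 3.5% → $0.31
Extension cord $17.66: general merchandise → 3.5% → $0.62
Total tax = $32.68 + $0.31 + $0.62 = $33.61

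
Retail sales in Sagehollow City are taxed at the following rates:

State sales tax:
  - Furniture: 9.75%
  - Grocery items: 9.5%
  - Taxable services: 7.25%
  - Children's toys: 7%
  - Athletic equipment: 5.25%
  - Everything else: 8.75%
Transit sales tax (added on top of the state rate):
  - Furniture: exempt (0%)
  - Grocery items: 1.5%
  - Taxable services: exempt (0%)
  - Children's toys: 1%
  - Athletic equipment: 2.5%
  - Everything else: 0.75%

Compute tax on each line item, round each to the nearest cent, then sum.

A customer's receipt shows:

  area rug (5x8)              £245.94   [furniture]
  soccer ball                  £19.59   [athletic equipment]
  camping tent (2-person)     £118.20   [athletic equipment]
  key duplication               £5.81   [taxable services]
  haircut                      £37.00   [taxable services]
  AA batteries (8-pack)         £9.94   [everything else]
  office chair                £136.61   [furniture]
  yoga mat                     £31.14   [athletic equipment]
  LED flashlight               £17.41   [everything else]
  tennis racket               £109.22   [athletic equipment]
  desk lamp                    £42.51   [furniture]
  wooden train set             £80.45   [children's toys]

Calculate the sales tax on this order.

£75.12

Area rug (5x8) £245.94: furniture → 9.75% + 0% transit = 9.75% → £23.98
Soccer ball £19.59: athletic equipment → 5.25% + 2.5% transit = 7.75% → £1.52
Camping tent (2-person) £118.20: athletic equipment → 5.25% + 2.5% transit = 7.75% → £9.16
Key duplication £5.81: taxable services → 7.25% + 0% transit = 7.25% → £0.42
Haircut £37.00: taxable services → 7.25% + 0% transit = 7.25% → £2.68
AA batteries (8-pack) £9.94: everything else → 8.75% + 0.75% transit = 9.5% → £0.94
Office chair £136.61: furniture → 9.75% + 0% transit = 9.75% → £13.32
Yoga mat £31.14: athletic equipment → 5.25% + 2.5% transit = 7.75% → £2.41
LED flashlight £17.41: everything else → 8.75% + 0.75% transit = 9.5% → £1.65
Tennis racket £109.22: athletic equipment → 5.25% + 2.5% transit = 7.75% → £8.46
Desk lamp £42.51: furniture → 9.75% + 0% transit = 9.75% → £4.14
Wooden train set £80.45: children's toys → 7% + 1% transit = 8% → £6.44
Total tax = £23.98 + £1.52 + £9.16 + £0.42 + £2.68 + £0.94 + £13.32 + £2.41 + £1.65 + £8.46 + £4.14 + £6.44 = £75.12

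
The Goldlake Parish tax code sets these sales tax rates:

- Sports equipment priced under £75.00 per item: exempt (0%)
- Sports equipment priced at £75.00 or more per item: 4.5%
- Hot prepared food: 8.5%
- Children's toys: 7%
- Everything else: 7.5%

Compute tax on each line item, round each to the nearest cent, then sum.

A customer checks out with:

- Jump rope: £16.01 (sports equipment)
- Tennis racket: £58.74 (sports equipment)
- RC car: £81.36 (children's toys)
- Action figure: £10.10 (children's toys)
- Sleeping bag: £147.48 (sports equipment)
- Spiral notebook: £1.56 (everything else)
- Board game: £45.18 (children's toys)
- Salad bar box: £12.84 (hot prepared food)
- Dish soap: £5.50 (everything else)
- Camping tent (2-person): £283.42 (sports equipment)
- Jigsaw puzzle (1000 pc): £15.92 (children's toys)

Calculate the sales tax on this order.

£31.69

Jump rope £16.01: sports equipment, under £75.00 → 0% → £0.00
Tennis racket £58.74: sports equipment, under £75.00 → 0% → £0.00
RC car £81.36: children's toys → 7% → £5.70
Action figure £10.10: children's toys → 7% → £0.71
Sleeping bag £147.48: sports equipment, £75.00 or more → 4.5% → £6.64
Spiral notebook £1.56: everything else → 7.5% → £0.12
Board game £45.18: children's toys → 7% → £3.16
Salad bar box £12.84: hot prepared food → 8.5% → £1.09
Dish soap £5.50: everything else → 7.5% → £0.41
Camping tent (2-person) £283.42: sports equipment, £75.00 or more → 4.5% → £12.75
Jigsaw puzzle (1000 pc) £15.92: children's toys → 7% → £1.11
Total tax = £5.70 + £0.71 + £6.64 + £0.12 + £3.16 + £1.09 + £0.41 + £12.75 + £1.11 = £31.69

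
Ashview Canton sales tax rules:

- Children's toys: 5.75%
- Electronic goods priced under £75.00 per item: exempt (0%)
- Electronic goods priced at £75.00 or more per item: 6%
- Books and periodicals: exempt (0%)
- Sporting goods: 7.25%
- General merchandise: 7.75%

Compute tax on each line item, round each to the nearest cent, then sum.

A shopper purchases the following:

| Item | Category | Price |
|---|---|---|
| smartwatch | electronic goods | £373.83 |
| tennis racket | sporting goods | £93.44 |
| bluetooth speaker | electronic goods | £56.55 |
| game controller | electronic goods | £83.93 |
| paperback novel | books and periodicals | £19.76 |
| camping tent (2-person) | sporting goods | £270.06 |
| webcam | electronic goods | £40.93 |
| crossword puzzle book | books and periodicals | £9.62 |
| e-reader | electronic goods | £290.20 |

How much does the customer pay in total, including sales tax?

Smartwatch £373.83: electronic goods, £75.00 or more → 6% → £22.43
Tennis racket £93.44: sporting goods → 7.25% → £6.77
Bluetooth speaker £56.55: electronic goods, under £75.00 → 0% → £0.00
Game controller £83.93: electronic goods, £75.00 or more → 6% → £5.04
Paperback novel £19.76: books and periodicals → 0% → £0.00
Camping tent (2-person) £270.06: sporting goods → 7.25% → £19.58
Webcam £40.93: electronic goods, under £75.00 → 0% → £0.00
Crossword puzzle book £9.62: books and periodicals → 0% → £0.00
E-reader £290.20: electronic goods, £75.00 or more → 6% → £17.41
Subtotal = £1238.32; tax = £71.23; total due = £1309.55

£1309.55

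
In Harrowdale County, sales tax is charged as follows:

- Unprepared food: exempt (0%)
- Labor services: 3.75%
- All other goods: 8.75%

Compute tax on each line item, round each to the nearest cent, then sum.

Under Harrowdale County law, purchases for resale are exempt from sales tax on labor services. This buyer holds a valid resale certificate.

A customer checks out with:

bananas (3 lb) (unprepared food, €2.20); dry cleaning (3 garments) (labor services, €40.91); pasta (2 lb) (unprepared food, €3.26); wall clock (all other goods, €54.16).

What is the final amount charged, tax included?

Bananas (3 lb) €2.20: unprepared food → 0% → €0.00
Dry cleaning (3 garments) €40.91: labor services, buyer-exempt → 0% → €0.00
Pasta (2 lb) €3.26: unprepared food → 0% → €0.00
Wall clock €54.16: all other goods → 8.75% → €4.74
Subtotal = €100.53; tax = €4.74; total due = €105.27

€105.27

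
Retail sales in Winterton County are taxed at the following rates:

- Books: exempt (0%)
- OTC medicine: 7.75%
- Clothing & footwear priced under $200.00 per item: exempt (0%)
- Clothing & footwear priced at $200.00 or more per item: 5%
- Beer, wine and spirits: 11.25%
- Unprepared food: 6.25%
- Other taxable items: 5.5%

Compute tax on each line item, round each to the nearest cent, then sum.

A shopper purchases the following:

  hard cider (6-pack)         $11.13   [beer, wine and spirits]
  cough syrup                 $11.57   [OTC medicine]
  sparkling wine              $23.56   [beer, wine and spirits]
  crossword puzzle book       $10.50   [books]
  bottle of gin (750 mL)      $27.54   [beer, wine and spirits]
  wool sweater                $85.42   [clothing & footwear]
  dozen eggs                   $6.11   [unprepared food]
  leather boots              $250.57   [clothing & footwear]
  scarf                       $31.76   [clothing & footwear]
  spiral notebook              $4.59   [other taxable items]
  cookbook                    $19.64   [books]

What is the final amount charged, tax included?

$503.45

Hard cider (6-pack) $11.13: beer, wine and spirits → 11.25% → $1.25
Cough syrup $11.57: OTC medicine → 7.75% → $0.90
Sparkling wine $23.56: beer, wine and spirits → 11.25% → $2.65
Crossword puzzle book $10.50: books → 0% → $0.00
Bottle of gin (750 mL) $27.54: beer, wine and spirits → 11.25% → $3.10
Wool sweater $85.42: clothing & footwear, under $200.00 → 0% → $0.00
Dozen eggs $6.11: unprepared food → 6.25% → $0.38
Leather boots $250.57: clothing & footwear, $200.00 or more → 5% → $12.53
Scarf $31.76: clothing & footwear, under $200.00 → 0% → $0.00
Spiral notebook $4.59: other taxable items → 5.5% → $0.25
Cookbook $19.64: books → 0% → $0.00
Subtotal = $482.39; tax = $21.06; total due = $503.45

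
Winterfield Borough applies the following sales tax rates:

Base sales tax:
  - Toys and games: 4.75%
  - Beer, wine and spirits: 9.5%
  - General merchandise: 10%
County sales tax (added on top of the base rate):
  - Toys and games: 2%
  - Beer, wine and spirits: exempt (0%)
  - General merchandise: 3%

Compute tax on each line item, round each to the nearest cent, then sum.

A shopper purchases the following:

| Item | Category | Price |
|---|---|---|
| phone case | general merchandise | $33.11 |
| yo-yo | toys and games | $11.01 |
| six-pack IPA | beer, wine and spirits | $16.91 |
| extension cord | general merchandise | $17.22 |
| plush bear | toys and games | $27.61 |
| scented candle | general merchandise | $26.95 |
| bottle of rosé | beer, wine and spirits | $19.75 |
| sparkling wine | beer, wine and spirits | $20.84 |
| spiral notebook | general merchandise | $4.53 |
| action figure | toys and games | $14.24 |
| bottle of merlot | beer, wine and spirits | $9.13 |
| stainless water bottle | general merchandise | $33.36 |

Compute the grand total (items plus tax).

Phone case $33.11: general merchandise → 10% + 3% county = 13% → $4.30
Yo-yo $11.01: toys and games → 4.75% + 2% county = 6.75% → $0.74
Six-pack IPA $16.91: beer, wine and spirits → 9.5% + 0% county = 9.5% → $1.61
Extension cord $17.22: general merchandise → 10% + 3% county = 13% → $2.24
Plush bear $27.61: toys and games → 4.75% + 2% county = 6.75% → $1.86
Scented candle $26.95: general merchandise → 10% + 3% county = 13% → $3.50
Bottle of rosé $19.75: beer, wine and spirits → 9.5% + 0% county = 9.5% → $1.88
Sparkling wine $20.84: beer, wine and spirits → 9.5% + 0% county = 9.5% → $1.98
Spiral notebook $4.53: general merchandise → 10% + 3% county = 13% → $0.59
Action figure $14.24: toys and games → 4.75% + 2% county = 6.75% → $0.96
Bottle of merlot $9.13: beer, wine and spirits → 9.5% + 0% county = 9.5% → $0.87
Stainless water bottle $33.36: general merchandise → 10% + 3% county = 13% → $4.34
Subtotal = $234.66; tax = $24.87; total due = $259.53

$259.53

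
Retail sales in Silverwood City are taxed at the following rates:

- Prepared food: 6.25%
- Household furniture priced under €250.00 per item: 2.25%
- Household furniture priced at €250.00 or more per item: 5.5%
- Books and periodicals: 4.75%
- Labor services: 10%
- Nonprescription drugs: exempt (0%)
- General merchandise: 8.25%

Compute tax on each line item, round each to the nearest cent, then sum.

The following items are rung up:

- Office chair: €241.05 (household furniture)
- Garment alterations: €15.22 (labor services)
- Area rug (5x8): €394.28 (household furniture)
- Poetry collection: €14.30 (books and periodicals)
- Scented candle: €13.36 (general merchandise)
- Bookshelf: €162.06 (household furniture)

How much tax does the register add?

Office chair €241.05: household furniture, under €250.00 → 2.25% → €5.42
Garment alterations €15.22: labor services → 10% → €1.52
Area rug (5x8) €394.28: household furniture, €250.00 or more → 5.5% → €21.69
Poetry collection €14.30: books and periodicals → 4.75% → €0.68
Scented candle €13.36: general merchandise → 8.25% → €1.10
Bookshelf €162.06: household furniture, under €250.00 → 2.25% → €3.65
Total tax = €5.42 + €1.52 + €21.69 + €0.68 + €1.10 + €3.65 = €34.06

€34.06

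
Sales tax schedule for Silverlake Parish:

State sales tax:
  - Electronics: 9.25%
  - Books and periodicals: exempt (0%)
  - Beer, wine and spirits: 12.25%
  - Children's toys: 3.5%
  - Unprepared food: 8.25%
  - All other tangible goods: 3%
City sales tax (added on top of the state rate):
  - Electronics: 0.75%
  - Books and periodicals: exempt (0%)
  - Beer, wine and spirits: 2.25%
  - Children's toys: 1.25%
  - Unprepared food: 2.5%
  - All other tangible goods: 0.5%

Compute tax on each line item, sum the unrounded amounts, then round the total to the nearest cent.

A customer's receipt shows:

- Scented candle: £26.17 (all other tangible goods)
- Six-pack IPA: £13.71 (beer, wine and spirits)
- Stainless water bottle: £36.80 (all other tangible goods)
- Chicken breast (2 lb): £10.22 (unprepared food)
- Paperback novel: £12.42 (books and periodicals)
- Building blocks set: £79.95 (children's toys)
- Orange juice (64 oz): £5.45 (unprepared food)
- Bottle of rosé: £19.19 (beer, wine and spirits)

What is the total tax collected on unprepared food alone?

£1.68

Chicken breast (2 lb) £10.22: unprepared food → 8.25% + 2.5% city = 10.75% → £1.09865
Orange juice (64 oz) £5.45: unprepared food → 8.25% + 2.5% city = 10.75% → £0.585875
Tax on unprepared food: unrounded sum = £1.684525 → £1.68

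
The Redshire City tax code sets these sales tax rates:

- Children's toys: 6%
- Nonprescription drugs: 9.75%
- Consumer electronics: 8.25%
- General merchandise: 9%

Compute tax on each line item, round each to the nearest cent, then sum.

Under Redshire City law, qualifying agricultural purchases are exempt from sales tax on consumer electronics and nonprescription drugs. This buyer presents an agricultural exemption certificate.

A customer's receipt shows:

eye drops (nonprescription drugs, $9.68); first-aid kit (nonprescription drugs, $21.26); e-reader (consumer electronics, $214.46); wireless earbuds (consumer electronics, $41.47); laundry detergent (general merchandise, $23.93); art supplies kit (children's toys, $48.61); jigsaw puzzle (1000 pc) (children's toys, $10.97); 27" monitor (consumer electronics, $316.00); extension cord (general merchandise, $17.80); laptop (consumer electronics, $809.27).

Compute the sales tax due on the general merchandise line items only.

$3.75

Laundry detergent $23.93: general merchandise → 9% → $2.15
Extension cord $17.80: general merchandise → 9% → $1.60
Tax on general merchandise = $2.15 + $1.60 = $3.75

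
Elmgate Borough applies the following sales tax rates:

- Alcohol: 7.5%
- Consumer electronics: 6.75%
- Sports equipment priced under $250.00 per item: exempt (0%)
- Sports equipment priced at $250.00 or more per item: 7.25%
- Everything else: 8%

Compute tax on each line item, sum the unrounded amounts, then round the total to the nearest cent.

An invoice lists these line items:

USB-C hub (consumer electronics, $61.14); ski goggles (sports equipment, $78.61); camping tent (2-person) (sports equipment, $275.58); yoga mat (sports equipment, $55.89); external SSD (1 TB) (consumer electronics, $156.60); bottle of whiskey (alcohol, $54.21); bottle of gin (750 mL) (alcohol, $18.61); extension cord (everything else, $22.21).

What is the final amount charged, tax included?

$764.77

USB-C hub $61.14: consumer electronics → 6.75% → $4.12695
Ski goggles $78.61: sports equipment, under $250.00 → 0% → $0.00
Camping tent (2-person) $275.58: sports equipment, $250.00 or more → 7.25% → $19.97955
Yoga mat $55.89: sports equipment, under $250.00 → 0% → $0.00
External SSD (1 TB) $156.60: consumer electronics → 6.75% → $10.5705
Bottle of whiskey $54.21: alcohol → 7.5% → $4.06575
Bottle of gin (750 mL) $18.61: alcohol → 7.5% → $1.39575
Extension cord $22.21: everything else → 8% → $1.7768
Subtotal = $722.85; unrounded tax = $41.9153 → $41.92; total due = $764.77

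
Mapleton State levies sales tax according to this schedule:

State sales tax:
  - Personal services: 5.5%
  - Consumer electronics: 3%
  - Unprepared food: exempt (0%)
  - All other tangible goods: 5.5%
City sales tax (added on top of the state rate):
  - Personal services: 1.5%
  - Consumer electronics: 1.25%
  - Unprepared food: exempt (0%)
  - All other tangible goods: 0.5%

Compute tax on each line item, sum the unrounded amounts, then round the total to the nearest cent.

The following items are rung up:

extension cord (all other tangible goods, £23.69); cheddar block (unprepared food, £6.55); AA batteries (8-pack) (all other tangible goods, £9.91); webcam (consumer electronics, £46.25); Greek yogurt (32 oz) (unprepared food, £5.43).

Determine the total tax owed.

Extension cord £23.69: all other tangible goods → 5.5% + 0.5% city = 6% → £1.4214
Cheddar block £6.55: unprepared food → 0% + 0% city = 0% → £0.00
AA batteries (8-pack) £9.91: all other tangible goods → 5.5% + 0.5% city = 6% → £0.5946
Webcam £46.25: consumer electronics → 3% + 1.25% city = 4.25% → £1.965625
Greek yogurt (32 oz) £5.43: unprepared food → 0% + 0% city = 0% → £0.00
Unrounded tax sum = £3.981625 → £3.98

£3.98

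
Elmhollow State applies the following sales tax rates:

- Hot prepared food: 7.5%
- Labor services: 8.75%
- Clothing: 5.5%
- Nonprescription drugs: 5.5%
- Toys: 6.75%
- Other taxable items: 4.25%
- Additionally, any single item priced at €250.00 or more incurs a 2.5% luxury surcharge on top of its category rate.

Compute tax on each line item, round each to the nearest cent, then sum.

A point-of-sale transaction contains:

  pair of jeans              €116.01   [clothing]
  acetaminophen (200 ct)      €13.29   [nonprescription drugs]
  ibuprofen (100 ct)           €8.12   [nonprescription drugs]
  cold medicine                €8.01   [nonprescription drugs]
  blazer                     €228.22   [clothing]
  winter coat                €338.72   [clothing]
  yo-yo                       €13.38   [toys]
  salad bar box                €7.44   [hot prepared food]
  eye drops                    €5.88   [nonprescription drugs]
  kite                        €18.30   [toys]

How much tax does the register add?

Pair of jeans €116.01: clothing → 5.5% → €6.38
Acetaminophen (200 ct) €13.29: nonprescription drugs → 5.5% → €0.73
Ibuprofen (100 ct) €8.12: nonprescription drugs → 5.5% → €0.45
Cold medicine €8.01: nonprescription drugs → 5.5% → €0.44
Blazer €228.22: clothing → 5.5% → €12.55
Winter coat €338.72: clothing → 5.5% + 2.5% surcharge = 8% → €27.10
Yo-yo €13.38: toys → 6.75% → €0.90
Salad bar box €7.44: hot prepared food → 7.5% → €0.56
Eye drops €5.88: nonprescription drugs → 5.5% → €0.32
Kite €18.30: toys → 6.75% → €1.24
Total tax = €6.38 + €0.73 + €0.45 + €0.44 + €12.55 + €27.10 + €0.90 + €0.56 + €0.32 + €1.24 = €50.67

€50.67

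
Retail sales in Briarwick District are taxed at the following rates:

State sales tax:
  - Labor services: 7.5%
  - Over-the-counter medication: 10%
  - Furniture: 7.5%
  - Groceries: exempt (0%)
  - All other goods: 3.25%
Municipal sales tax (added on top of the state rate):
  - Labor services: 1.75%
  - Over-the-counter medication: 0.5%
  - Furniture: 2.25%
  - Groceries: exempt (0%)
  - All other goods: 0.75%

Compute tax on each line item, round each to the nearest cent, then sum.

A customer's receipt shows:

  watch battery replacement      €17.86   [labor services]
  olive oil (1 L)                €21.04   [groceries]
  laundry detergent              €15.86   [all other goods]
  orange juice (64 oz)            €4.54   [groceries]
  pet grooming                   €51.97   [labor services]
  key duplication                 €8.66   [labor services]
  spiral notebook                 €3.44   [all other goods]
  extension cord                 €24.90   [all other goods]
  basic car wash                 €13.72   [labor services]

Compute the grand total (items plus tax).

Watch battery replacement €17.86: labor services → 7.5% + 1.75% municipal = 9.25% → €1.65
Olive oil (1 L) €21.04: groceries → 0% + 0% municipal = 0% → €0.00
Laundry detergent €15.86: all other goods → 3.25% + 0.75% municipal = 4% → €0.63
Orange juice (64 oz) €4.54: groceries → 0% + 0% municipal = 0% → €0.00
Pet grooming €51.97: labor services → 7.5% + 1.75% municipal = 9.25% → €4.81
Key duplication €8.66: labor services → 7.5% + 1.75% municipal = 9.25% → €0.80
Spiral notebook €3.44: all other goods → 3.25% + 0.75% municipal = 4% → €0.14
Extension cord €24.90: all other goods → 3.25% + 0.75% municipal = 4% → €1.00
Basic car wash €13.72: labor services → 7.5% + 1.75% municipal = 9.25% → €1.27
Subtotal = €161.99; tax = €10.30; total due = €172.29

€172.29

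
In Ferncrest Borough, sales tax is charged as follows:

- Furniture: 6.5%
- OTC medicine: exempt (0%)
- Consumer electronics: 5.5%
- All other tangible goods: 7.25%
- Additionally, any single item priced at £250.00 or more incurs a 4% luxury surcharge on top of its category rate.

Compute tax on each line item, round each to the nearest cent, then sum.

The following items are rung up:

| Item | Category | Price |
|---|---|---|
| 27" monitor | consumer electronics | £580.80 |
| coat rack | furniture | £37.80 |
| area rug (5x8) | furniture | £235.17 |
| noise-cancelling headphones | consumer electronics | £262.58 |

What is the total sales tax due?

£97.88

27" monitor £580.80: consumer electronics → 5.5% + 4% surcharge = 9.5% → £55.18
Coat rack £37.80: furniture → 6.5% → £2.46
Area rug (5x8) £235.17: furniture → 6.5% → £15.29
Noise-cancelling headphones £262.58: consumer electronics → 5.5% + 4% surcharge = 9.5% → £24.95
Total tax = £55.18 + £2.46 + £15.29 + £24.95 = £97.88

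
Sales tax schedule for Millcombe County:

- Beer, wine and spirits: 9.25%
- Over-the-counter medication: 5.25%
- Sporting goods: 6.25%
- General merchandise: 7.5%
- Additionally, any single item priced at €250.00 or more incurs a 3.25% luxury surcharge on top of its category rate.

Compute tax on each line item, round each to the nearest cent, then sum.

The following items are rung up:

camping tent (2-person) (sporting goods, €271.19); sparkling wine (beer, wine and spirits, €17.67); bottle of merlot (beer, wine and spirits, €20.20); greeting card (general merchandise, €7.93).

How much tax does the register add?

Camping tent (2-person) €271.19: sporting goods → 6.25% + 3.25% surcharge = 9.5% → €25.76
Sparkling wine €17.67: beer, wine and spirits → 9.25% → €1.63
Bottle of merlot €20.20: beer, wine and spirits → 9.25% → €1.87
Greeting card €7.93: general merchandise → 7.5% → €0.59
Total tax = €25.76 + €1.63 + €1.87 + €0.59 = €29.85

€29.85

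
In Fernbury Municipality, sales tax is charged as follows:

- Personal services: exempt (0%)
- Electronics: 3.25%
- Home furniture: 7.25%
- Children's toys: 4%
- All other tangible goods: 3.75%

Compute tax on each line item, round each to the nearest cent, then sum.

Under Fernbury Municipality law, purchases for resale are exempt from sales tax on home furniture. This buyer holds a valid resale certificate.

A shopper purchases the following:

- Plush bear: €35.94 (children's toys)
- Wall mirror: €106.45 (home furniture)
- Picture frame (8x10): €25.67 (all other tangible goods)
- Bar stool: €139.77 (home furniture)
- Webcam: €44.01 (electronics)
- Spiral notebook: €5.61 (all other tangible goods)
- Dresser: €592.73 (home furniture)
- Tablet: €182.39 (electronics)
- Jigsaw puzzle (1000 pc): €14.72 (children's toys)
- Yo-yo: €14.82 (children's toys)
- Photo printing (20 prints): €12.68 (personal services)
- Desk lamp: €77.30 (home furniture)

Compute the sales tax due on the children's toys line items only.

Plush bear €35.94: children's toys → 4% → €1.44
Jigsaw puzzle (1000 pc) €14.72: children's toys → 4% → €0.59
Yo-yo €14.82: children's toys → 4% → €0.59
Tax on children's toys = €1.44 + €0.59 + €0.59 = €2.62

€2.62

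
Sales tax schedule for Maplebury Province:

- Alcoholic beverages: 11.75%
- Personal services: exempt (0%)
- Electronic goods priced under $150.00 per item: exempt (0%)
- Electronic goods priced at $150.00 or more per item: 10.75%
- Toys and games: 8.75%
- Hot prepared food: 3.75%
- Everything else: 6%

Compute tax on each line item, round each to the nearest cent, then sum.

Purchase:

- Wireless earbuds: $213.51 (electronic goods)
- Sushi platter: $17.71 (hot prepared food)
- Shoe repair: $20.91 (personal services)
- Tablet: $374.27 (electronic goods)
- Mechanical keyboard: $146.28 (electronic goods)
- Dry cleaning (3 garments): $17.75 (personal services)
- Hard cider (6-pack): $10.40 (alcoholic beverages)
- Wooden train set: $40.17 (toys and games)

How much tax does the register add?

$68.57

Wireless earbuds $213.51: electronic goods, $150.00 or more → 10.75% → $22.95
Sushi platter $17.71: hot prepared food → 3.75% → $0.66
Shoe repair $20.91: personal services → 0% → $0.00
Tablet $374.27: electronic goods, $150.00 or more → 10.75% → $40.23
Mechanical keyboard $146.28: electronic goods, under $150.00 → 0% → $0.00
Dry cleaning (3 garments) $17.75: personal services → 0% → $0.00
Hard cider (6-pack) $10.40: alcoholic beverages → 11.75% → $1.22
Wooden train set $40.17: toys and games → 8.75% → $3.51
Total tax = $22.95 + $0.66 + $40.23 + $1.22 + $3.51 = $68.57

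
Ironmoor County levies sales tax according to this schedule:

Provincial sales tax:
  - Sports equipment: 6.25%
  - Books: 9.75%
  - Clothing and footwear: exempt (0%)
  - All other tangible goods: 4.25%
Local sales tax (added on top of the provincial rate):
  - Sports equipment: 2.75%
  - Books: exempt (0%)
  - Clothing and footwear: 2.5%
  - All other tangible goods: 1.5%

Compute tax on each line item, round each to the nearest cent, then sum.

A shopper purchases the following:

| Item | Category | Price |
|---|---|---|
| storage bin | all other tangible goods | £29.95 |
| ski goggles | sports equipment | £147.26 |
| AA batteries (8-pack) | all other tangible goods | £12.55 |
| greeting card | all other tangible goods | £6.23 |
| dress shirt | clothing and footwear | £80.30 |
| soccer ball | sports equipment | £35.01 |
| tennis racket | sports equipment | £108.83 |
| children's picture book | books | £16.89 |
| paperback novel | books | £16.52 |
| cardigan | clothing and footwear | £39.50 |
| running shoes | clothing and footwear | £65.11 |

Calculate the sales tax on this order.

Storage bin £29.95: all other tangible goods → 4.25% + 1.5% local = 5.75% → £1.72
Ski goggles £147.26: sports equipment → 6.25% + 2.75% local = 9% → £13.25
AA batteries (8-pack) £12.55: all other tangible goods → 4.25% + 1.5% local = 5.75% → £0.72
Greeting card £6.23: all other tangible goods → 4.25% + 1.5% local = 5.75% → £0.36
Dress shirt £80.30: clothing and footwear → 0% + 2.5% local = 2.5% → £2.01
Soccer ball £35.01: sports equipment → 6.25% + 2.75% local = 9% → £3.15
Tennis racket £108.83: sports equipment → 6.25% + 2.75% local = 9% → £9.79
Children's picture book £16.89: books → 9.75% + 0% local = 9.75% → £1.65
Paperback novel £16.52: books → 9.75% + 0% local = 9.75% → £1.61
Cardigan £39.50: clothing and footwear → 0% + 2.5% local = 2.5% → £0.99
Running shoes £65.11: clothing and footwear → 0% + 2.5% local = 2.5% → £1.63
Total tax = £1.72 + £13.25 + £0.72 + £0.36 + £2.01 + £3.15 + £9.79 + £1.65 + £1.61 + £0.99 + £1.63 = £36.88

£36.88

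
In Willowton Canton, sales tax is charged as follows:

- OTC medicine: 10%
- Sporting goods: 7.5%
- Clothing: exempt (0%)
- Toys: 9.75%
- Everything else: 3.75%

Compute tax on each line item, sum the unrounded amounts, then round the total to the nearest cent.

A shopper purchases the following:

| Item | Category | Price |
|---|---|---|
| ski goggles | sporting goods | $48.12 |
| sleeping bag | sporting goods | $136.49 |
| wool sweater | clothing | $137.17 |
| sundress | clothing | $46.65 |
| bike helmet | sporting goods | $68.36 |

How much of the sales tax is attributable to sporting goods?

Ski goggles $48.12: sporting goods → 7.5% → $3.609
Sleeping bag $136.49: sporting goods → 7.5% → $10.23675
Bike helmet $68.36: sporting goods → 7.5% → $5.127
Tax on sporting goods: unrounded sum = $18.97275 → $18.97

$18.97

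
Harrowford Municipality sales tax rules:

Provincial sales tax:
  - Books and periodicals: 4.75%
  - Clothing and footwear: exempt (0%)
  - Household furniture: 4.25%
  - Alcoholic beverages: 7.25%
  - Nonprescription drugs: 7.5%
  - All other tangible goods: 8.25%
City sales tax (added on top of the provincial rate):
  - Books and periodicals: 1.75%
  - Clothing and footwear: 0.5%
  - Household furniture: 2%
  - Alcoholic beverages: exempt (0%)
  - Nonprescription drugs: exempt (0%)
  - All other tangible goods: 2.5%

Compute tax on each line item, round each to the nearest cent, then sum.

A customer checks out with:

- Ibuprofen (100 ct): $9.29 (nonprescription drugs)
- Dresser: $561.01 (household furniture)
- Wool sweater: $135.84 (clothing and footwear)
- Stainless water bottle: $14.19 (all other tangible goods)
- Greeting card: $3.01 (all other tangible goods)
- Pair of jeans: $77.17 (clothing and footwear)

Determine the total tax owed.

$38.68

Ibuprofen (100 ct) $9.29: nonprescription drugs → 7.5% + 0% city = 7.5% → $0.70
Dresser $561.01: household furniture → 4.25% + 2% city = 6.25% → $35.06
Wool sweater $135.84: clothing and footwear → 0% + 0.5% city = 0.5% → $0.68
Stainless water bottle $14.19: all other tangible goods → 8.25% + 2.5% city = 10.75% → $1.53
Greeting card $3.01: all other tangible goods → 8.25% + 2.5% city = 10.75% → $0.32
Pair of jeans $77.17: clothing and footwear → 0% + 0.5% city = 0.5% → $0.39
Total tax = $0.70 + $35.06 + $0.68 + $1.53 + $0.32 + $0.39 = $38.68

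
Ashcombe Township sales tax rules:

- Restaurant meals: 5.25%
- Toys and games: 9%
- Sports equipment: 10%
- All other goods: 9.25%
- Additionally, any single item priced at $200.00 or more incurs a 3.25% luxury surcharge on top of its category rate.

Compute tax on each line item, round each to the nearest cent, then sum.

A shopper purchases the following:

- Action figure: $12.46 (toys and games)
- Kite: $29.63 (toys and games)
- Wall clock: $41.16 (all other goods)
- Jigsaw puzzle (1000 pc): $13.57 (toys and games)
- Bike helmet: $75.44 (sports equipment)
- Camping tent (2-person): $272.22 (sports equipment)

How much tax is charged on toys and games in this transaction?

$5.01

Action figure $12.46: toys and games → 9% → $1.12
Kite $29.63: toys and games → 9% → $2.67
Jigsaw puzzle (1000 pc) $13.57: toys and games → 9% → $1.22
Tax on toys and games = $1.12 + $2.67 + $1.22 = $5.01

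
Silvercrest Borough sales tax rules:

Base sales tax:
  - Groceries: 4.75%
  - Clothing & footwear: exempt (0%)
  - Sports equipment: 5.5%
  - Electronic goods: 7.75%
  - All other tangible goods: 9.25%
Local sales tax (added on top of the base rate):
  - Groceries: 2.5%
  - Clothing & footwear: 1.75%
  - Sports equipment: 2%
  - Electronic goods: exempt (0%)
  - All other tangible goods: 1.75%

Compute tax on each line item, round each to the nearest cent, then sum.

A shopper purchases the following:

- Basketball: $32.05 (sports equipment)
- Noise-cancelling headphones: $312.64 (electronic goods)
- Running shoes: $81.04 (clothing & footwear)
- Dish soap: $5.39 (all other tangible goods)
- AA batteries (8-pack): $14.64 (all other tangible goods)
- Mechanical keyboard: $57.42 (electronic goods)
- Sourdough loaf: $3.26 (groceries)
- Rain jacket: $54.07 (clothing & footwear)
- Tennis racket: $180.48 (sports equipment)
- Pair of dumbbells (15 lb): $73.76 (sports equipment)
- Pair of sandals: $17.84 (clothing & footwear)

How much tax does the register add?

$55.27

Basketball $32.05: sports equipment → 5.5% + 2% local = 7.5% → $2.40
Noise-cancelling headphones $312.64: electronic goods → 7.75% + 0% local = 7.75% → $24.23
Running shoes $81.04: clothing & footwear → 0% + 1.75% local = 1.75% → $1.42
Dish soap $5.39: all other tangible goods → 9.25% + 1.75% local = 11% → $0.59
AA batteries (8-pack) $14.64: all other tangible goods → 9.25% + 1.75% local = 11% → $1.61
Mechanical keyboard $57.42: electronic goods → 7.75% + 0% local = 7.75% → $4.45
Sourdough loaf $3.26: groceries → 4.75% + 2.5% local = 7.25% → $0.24
Rain jacket $54.07: clothing & footwear → 0% + 1.75% local = 1.75% → $0.95
Tennis racket $180.48: sports equipment → 5.5% + 2% local = 7.5% → $13.54
Pair of dumbbells (15 lb) $73.76: sports equipment → 5.5% + 2% local = 7.5% → $5.53
Pair of sandals $17.84: clothing & footwear → 0% + 1.75% local = 1.75% → $0.31
Total tax = $2.40 + $24.23 + $1.42 + $0.59 + $1.61 + $4.45 + $0.24 + $0.95 + $13.54 + $5.53 + $0.31 = $55.27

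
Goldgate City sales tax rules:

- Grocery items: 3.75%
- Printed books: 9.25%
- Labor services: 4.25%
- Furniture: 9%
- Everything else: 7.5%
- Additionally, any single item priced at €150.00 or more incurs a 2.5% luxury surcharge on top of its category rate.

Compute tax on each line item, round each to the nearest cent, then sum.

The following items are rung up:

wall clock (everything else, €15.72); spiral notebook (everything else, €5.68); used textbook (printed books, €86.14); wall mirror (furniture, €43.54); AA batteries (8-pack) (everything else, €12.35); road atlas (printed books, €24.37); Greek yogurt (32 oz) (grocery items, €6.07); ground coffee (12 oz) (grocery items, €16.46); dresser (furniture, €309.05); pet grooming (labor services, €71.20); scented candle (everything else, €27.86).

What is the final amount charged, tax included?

Wall clock €15.72: everything else → 7.5% → €1.18
Spiral notebook €5.68: everything else → 7.5% → €0.43
Used textbook €86.14: printed books → 9.25% → €7.97
Wall mirror €43.54: furniture → 9% → €3.92
AA batteries (8-pack) €12.35: everything else → 7.5% → €0.93
Road atlas €24.37: printed books → 9.25% → €2.25
Greek yogurt (32 oz) €6.07: grocery items → 3.75% → €0.23
Ground coffee (12 oz) €16.46: grocery items → 3.75% → €0.62
Dresser €309.05: furniture → 9% + 2.5% surcharge = 11.5% → €35.54
Pet grooming €71.20: labor services → 4.25% → €3.03
Scented candle €27.86: everything else → 7.5% → €2.09
Subtotal = €618.44; tax = €58.19; total due = €676.63

€676.63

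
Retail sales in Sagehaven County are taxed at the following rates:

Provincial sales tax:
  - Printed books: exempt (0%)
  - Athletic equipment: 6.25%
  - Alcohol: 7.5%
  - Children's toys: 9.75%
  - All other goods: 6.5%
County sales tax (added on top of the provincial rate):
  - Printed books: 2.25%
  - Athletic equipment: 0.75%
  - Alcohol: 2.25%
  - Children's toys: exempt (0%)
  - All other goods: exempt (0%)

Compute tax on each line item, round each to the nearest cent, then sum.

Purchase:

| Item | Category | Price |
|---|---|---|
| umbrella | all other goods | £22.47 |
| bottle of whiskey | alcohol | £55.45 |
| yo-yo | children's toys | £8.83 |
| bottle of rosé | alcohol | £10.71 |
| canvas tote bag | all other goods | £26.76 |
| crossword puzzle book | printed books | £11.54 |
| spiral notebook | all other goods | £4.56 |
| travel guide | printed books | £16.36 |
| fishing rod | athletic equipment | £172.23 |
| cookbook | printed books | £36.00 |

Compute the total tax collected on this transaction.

£24.31

Umbrella £22.47: all other goods → 6.5% + 0% county = 6.5% → £1.46
Bottle of whiskey £55.45: alcohol → 7.5% + 2.25% county = 9.75% → £5.41
Yo-yo £8.83: children's toys → 9.75% + 0% county = 9.75% → £0.86
Bottle of rosé £10.71: alcohol → 7.5% + 2.25% county = 9.75% → £1.04
Canvas tote bag £26.76: all other goods → 6.5% + 0% county = 6.5% → £1.74
Crossword puzzle book £11.54: printed books → 0% + 2.25% county = 2.25% → £0.26
Spiral notebook £4.56: all other goods → 6.5% + 0% county = 6.5% → £0.30
Travel guide £16.36: printed books → 0% + 2.25% county = 2.25% → £0.37
Fishing rod £172.23: athletic equipment → 6.25% + 0.75% county = 7% → £12.06
Cookbook £36.00: printed books → 0% + 2.25% county = 2.25% → £0.81
Total tax = £1.46 + £5.41 + £0.86 + £1.04 + £1.74 + £0.26 + £0.30 + £0.37 + £12.06 + £0.81 = £24.31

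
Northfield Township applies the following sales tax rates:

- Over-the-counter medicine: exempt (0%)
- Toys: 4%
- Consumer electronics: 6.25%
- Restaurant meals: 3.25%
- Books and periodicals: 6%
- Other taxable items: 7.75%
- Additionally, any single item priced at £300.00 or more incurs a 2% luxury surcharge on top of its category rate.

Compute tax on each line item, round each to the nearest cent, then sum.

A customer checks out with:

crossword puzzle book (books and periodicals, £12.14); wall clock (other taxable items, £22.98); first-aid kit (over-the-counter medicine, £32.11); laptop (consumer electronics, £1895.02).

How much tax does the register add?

£158.85

Crossword puzzle book £12.14: books and periodicals → 6% → £0.73
Wall clock £22.98: other taxable items → 7.75% → £1.78
First-aid kit £32.11: over-the-counter medicine → 0% → £0.00
Laptop £1895.02: consumer electronics → 6.25% + 2% surcharge = 8.25% → £156.34
Total tax = £0.73 + £1.78 + £156.34 = £158.85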